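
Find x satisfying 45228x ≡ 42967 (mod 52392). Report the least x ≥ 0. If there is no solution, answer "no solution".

gcd(45228, 52392):
52392 = 1·45228 + 7164
45228 = 6·7164 + 2244
7164 = 3·2244 + 432
2244 = 5·432 + 84
432 = 5·84 + 12
84 = 7·12 + 0
gcd = 12, but 12 ∤ 42967, so the congruence has no solution.

no solution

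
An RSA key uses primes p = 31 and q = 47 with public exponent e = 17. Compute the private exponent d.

φ(n) = (p−1)(q−1) = 30·46 = 1380.
Need d with 17·d ≡ 1 (mod 1380). Apply the extended Euclidean algorithm:
1380 = 81*17 + 3
17 = 5*3 + 2
3 = 1*2 + 1
2 = 2*1 + 0
Back-substitute:
1 = 3 − 2
1 = −17 + 6·3
1 = 6·1380 − 487·17
So 17·(-487) ≡ 1 (mod 1380), hence d ≡ -487 ≡ 893 (mod 1380).

893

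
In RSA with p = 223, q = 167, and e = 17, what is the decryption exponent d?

φ(n) = (p−1)(q−1) = 222·166 = 36852.
Need d with 17·d ≡ 1 (mod 36852). Apply the extended Euclidean algorithm:
36852 = 2167×17 + 13
17 = 1×13 + 4
13 = 3×4 + 1
4 = 4×1 + 0
Back-substitute:
1 = 13 − 3·4
1 = −3·17 + 4·13
1 = 4·36852 − 8671·17
So 17·(-8671) ≡ 1 (mod 36852), hence d ≡ -8671 ≡ 28181 (mod 36852).

28181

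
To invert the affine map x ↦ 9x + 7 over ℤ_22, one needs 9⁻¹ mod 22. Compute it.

Run Euclid on (22, 9):
22 = 2*9 + 4
9 = 2*4 + 1
4 = 4*1 + 0
gcd = 1, so the inverse exists. Back-substitute:
1 = 9 − 2·4
1 = −2·22 + 5·9
So 9·5 ≡ 1 (mod 22).

5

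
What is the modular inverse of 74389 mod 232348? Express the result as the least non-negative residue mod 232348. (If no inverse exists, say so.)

Apply the Euclidean algorithm to 232348 and 74389:
232348 = 3·74389 + 9181
74389 = 8·9181 + 941
9181 = 9·941 + 712
941 = 1·712 + 229
712 = 3·229 + 25
229 = 9·25 + 4
25 = 6·4 + 1
4 = 4·1 + 0
The gcd is 1. Working backward:
1 = 25 − 6·4
1 = −6·229 + 55·25
1 = 55·712 − 171·229
1 = −171·941 + 226·712
1 = 226·9181 − 2205·941
1 = −2205·74389 + 17866·9181
1 = 17866·232348 − 55803·74389
Hence 74389⁻¹ ≡ -55803 ≡ 176545 (mod 232348).

176545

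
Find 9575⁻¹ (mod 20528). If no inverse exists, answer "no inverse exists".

14167

gcd(20528, 9575) by repeated division:
20528 = 2*9575 + 1378
9575 = 6*1378 + 1307
1378 = 1*1307 + 71
1307 = 18*71 + 29
71 = 2*29 + 13
29 = 2*13 + 3
13 = 4*3 + 1
3 = 3*1 + 0
gcd = 1, so the inverse exists. Back-substitute:
1 = 13 − 4·3
1 = −4·29 + 9·13
1 = 9·71 − 22·29
1 = −22·1307 + 405·71
1 = 405·1378 − 427·1307
1 = −427·9575 + 2967·1378
1 = 2967·20528 − 6361·9575
So 9575·(-6361) ≡ 1 (mod 20528), and -6361 ≡ 14167 (mod 20528).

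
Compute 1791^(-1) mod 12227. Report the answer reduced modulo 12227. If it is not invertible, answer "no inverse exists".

Extended Euclidean algorithm:
12227 = 6·1791 + 1481
1791 = 1·1481 + 310
1481 = 4·310 + 241
310 = 1·241 + 69
241 = 3·69 + 34
69 = 2·34 + 1
34 = 34·1 + 0
The gcd is 1. Working backward:
1 = 69 − 2·34
1 = −2·241 + 7·69
1 = 7·310 − 9·241
1 = −9·1481 + 43·310
1 = 43·1791 − 52·1481
1 = −52·12227 + 355·1791
So 1791·355 ≡ 1 (mod 12227).

355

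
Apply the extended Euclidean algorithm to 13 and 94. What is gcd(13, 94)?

1

Apply Euclid's algorithm to 94 and 13:
94 = 7×13 + 3
13 = 4×3 + 1
3 = 3×1 + 0
gcd(13, 94) = 1.
Working backward:
1 = 13 − 4·3
1 = −4·94 + 29·13
So 1 = (-4)·94 + (29)·13.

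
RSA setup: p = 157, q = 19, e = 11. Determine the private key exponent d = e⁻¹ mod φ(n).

φ(n) = (p−1)(q−1) = 156·18 = 2808.
Need d with 11·d ≡ 1 (mod 2808). Apply the extended Euclidean algorithm:
2808 = 255×11 + 3
11 = 3×3 + 2
3 = 1×2 + 1
2 = 2×1 + 0
Back-substitute:
1 = 3 − 2
1 = −11 + 4·3
1 = 4·2808 − 1021·11
So 11·(-1021) ≡ 1 (mod 2808), hence d ≡ -1021 ≡ 1787 (mod 2808).

1787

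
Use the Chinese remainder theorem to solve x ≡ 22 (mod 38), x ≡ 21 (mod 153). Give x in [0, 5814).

174

Write x = 22 + 38·k. Then 38·k ≡ 21 − 22 ≡ 152 (mod 153).
Need 38⁻¹ mod 153. Extended Euclid on (153, 38):
153 = 4*38 + 1
38 = 38*1 + 0
Back-substitute:
1 = 153 − 4·38
38⁻¹ ≡ 149 (mod 153), so k ≡ 149·152 ≡ 4 (mod 153).
x = 22 + 38·4 = 174.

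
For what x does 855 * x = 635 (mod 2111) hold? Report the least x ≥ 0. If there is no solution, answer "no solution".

First find gcd(855, 2111):
2111 = 2*855 + 401
855 = 2*401 + 53
401 = 7*53 + 30
53 = 1*30 + 23
30 = 1*23 + 7
23 = 3*7 + 2
7 = 3*2 + 1
2 = 2*1 + 0
gcd = 1, so a unique solution mod 2111 exists.
Back-substitute for the Bézout coefficients:
1 = 7 − 3·2
1 = −3·23 + 10·7
1 = 10·30 − 13·23
1 = −13·53 + 23·30
1 = 23·401 − 174·53
1 = −174·855 + 371·401
1 = 371·2111 − 916·855
So 855·(-916) ≡ 1 (mod 2111), giving 855⁻¹ ≡ 1195.
x ≡ 855⁻¹·635 ≡ 1195·635 ≡ 976 (mod 2111).

976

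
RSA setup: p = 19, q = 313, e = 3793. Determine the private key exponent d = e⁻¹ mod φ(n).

φ(n) = (p−1)(q−1) = 18·312 = 5616.
Need d with 3793·d ≡ 1 (mod 5616). Apply the extended Euclidean algorithm:
5616 = 1×3793 + 1823
3793 = 2×1823 + 147
1823 = 12×147 + 59
147 = 2×59 + 29
59 = 2×29 + 1
29 = 29×1 + 0
Back-substitute:
1 = 59 − 2·29
1 = −2·147 + 5·59
1 = 5·1823 − 62·147
1 = −62·3793 + 129·1823
1 = 129·5616 − 191·3793
So 3793·(-191) ≡ 1 (mod 5616), hence d ≡ -191 ≡ 5425 (mod 5616).

5425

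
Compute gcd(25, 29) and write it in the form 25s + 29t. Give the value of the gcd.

1

Euclidean algorithm:
29 = 1·25 + 4
25 = 6·4 + 1
4 = 4·1 + 0
gcd(25, 29) = 1.
Back-substituting:
1 = 25 − 6·4
1 = −6·29 + 7·25
So 1 = (-6)·29 + (7)·25.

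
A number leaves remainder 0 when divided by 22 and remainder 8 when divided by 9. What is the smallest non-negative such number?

Write x = 0 + 22·k. Then 22·k ≡ 8 − 0 ≡ 8 (mod 9).
Need 22⁻¹ mod 9. Extended Euclid on (9, 4):
9 = 2*4 + 1
4 = 4*1 + 0
Back-substitute:
1 = 9 − 2·4
22⁻¹ ≡ 7 (mod 9), so k ≡ 7·8 ≡ 2 (mod 9).
x = 0 + 22·2 = 44.

44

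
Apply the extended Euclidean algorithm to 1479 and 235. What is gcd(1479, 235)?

Apply Euclid's algorithm to 1479 and 235:
1479 = 6·235 + 69
235 = 3·69 + 28
69 = 2·28 + 13
28 = 2·13 + 2
13 = 6·2 + 1
2 = 2·1 + 0
gcd(1479, 235) = 1.
Express as a combination:
1 = 13 − 6·2
1 = −6·28 + 13·13
1 = 13·69 − 32·28
1 = −32·235 + 109·69
1 = 109·1479 − 686·235
So 1 = (109)·1479 + (-686)·235.

1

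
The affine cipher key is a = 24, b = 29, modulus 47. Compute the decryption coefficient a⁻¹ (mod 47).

2

Extended Euclidean algorithm:
47 = 1*24 + 23
24 = 1*23 + 1
23 = 23*1 + 0
Since gcd(24, 47) = 1, back-substitute to write 1 as a combination:
1 = 24 − 23
1 = −47 + 2·24
So 24·2 ≡ 1 (mod 47).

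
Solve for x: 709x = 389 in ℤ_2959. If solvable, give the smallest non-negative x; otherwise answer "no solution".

685

First find gcd(709, 2959):
2959 = 4·709 + 123
709 = 5·123 + 94
123 = 1·94 + 29
94 = 3·29 + 7
29 = 4·7 + 1
7 = 7·1 + 0
gcd = 1, so a unique solution mod 2959 exists.
Back-substitute for the Bézout coefficients:
1 = 29 − 4·7
1 = −4·94 + 13·29
1 = 13·123 − 17·94
1 = −17·709 + 98·123
1 = 98·2959 − 409·709
So 709·(-409) ≡ 1 (mod 2959), giving 709⁻¹ ≡ 2550.
x ≡ 709⁻¹·389 ≡ 2550·389 ≡ 685 (mod 2959).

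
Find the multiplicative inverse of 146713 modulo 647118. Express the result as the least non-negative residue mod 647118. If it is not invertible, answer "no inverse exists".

gcd(647118, 146713) by repeated division:
647118 = 4*146713 + 60266
146713 = 2*60266 + 26181
60266 = 2*26181 + 7904
26181 = 3*7904 + 2469
7904 = 3*2469 + 497
2469 = 4*497 + 481
497 = 1*481 + 16
481 = 30*16 + 1
16 = 16*1 + 0
Since gcd(146713, 647118) = 1, back-substitute to write 1 as a combination:
1 = 481 − 30·16
1 = −30·497 + 31·481
1 = 31·2469 − 154·497
1 = −154·7904 + 493·2469
1 = 493·26181 − 1633·7904
1 = −1633·60266 + 3759·26181
1 = 3759·146713 − 9151·60266
1 = −9151·647118 + 40363·146713
So 146713·40363 ≡ 1 (mod 647118).

40363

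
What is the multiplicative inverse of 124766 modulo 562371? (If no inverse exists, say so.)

Extended Euclidean algorithm:
562371 = 4·124766 + 63307
124766 = 1·63307 + 61459
63307 = 1·61459 + 1848
61459 = 33·1848 + 475
1848 = 3·475 + 423
475 = 1·423 + 52
423 = 8·52 + 7
52 = 7·7 + 3
7 = 2·3 + 1
3 = 3·1 + 0
Since gcd(124766, 562371) = 1, back-substitute to write 1 as a combination:
1 = 7 − 2·3
1 = −2·52 + 15·7
1 = 15·423 − 122·52
1 = −122·475 + 137·423
1 = 137·1848 − 533·475
1 = −533·61459 + 17726·1848
1 = 17726·63307 − 18259·61459
1 = −18259·124766 + 35985·63307
1 = 35985·562371 − 162199·124766
Hence 124766⁻¹ ≡ -162199 ≡ 400172 (mod 562371).

400172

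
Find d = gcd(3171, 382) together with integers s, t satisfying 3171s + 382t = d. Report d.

1

Apply Euclid's algorithm to 3171 and 382:
3171 = 8·382 + 115
382 = 3·115 + 37
115 = 3·37 + 4
37 = 9·4 + 1
4 = 4·1 + 0
gcd(3171, 382) = 1.
Express as a combination:
1 = 37 − 9·4
1 = −9·115 + 28·37
1 = 28·382 − 93·115
1 = −93·3171 + 772·382
So 1 = (-93)·3171 + (772)·382.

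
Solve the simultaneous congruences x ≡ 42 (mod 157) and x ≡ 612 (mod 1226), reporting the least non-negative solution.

Write x = 42 + 157·k. Then 157·k ≡ 612 − 42 ≡ 570 (mod 1226).
Need 157⁻¹ mod 1226. Extended Euclid on (1226, 157):
1226 = 7·157 + 127
157 = 1·127 + 30
127 = 4·30 + 7
30 = 4·7 + 2
7 = 3·2 + 1
2 = 2·1 + 0
Back-substitute:
1 = 7 − 3·2
1 = −3·30 + 13·7
1 = 13·127 − 55·30
1 = −55·157 + 68·127
1 = 68·1226 − 531·157
157⁻¹ ≡ 695 (mod 1226), so k ≡ 695·570 ≡ 152 (mod 1226).
x = 42 + 157·152 = 23906.

23906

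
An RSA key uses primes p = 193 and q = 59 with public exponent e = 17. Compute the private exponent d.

φ(n) = (p−1)(q−1) = 192·58 = 11136.
Need d with 17·d ≡ 1 (mod 11136). Apply the extended Euclidean algorithm:
11136 = 655*17 + 1
17 = 17*1 + 0
Back-substitute:
1 = 11136 − 655·17
So 17·(-655) ≡ 1 (mod 11136), hence d ≡ -655 ≡ 10481 (mod 11136).

10481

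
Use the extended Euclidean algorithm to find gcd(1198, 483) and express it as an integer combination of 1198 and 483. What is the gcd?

Repeated division:
1198 = 2·483 + 232
483 = 2·232 + 19
232 = 12·19 + 4
19 = 4·4 + 3
4 = 1·3 + 1
3 = 3·1 + 0
gcd(1198, 483) = 1.
Express as a combination:
1 = 4 − 3
1 = −19 + 5·4
1 = 5·232 − 61·19
1 = −61·483 + 127·232
1 = 127·1198 − 315·483
So 1 = (127)·1198 + (-315)·483.

1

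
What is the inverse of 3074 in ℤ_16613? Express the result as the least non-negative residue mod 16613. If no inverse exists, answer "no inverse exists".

Apply the Euclidean algorithm to 16613 and 3074:
16613 = 5×3074 + 1243
3074 = 2×1243 + 588
1243 = 2×588 + 67
588 = 8×67 + 52
67 = 1×52 + 15
52 = 3×15 + 7
15 = 2×7 + 1
7 = 7×1 + 0
Since gcd(3074, 16613) = 1, back-substitute to write 1 as a combination:
1 = 15 − 2·7
1 = −2·52 + 7·15
1 = 7·67 − 9·52
1 = −9·588 + 79·67
1 = 79·1243 − 167·588
1 = −167·3074 + 413·1243
1 = 413·16613 − 2232·3074
Thus 3074·(-2232) ≡ 1 (mod 16613); reducing, -2232 mod 16613 = 14381.

14381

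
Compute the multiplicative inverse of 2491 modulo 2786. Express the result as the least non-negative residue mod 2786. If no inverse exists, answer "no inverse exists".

Apply the Euclidean algorithm to 2786 and 2491:
2786 = 1·2491 + 295
2491 = 8·295 + 131
295 = 2·131 + 33
131 = 3·33 + 32
33 = 1·32 + 1
32 = 32·1 + 0
The gcd is 1. Working backward:
1 = 33 − 32
1 = −131 + 4·33
1 = 4·295 − 9·131
1 = −9·2491 + 76·295
1 = 76·2786 − 85·2491
Thus 2491·(-85) ≡ 1 (mod 2786); reducing, -85 mod 2786 = 2701.

2701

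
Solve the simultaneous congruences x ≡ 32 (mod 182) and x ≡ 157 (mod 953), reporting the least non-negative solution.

Write x = 32 + 182·k. Then 182·k ≡ 157 − 32 ≡ 125 (mod 953).
Need 182⁻¹ mod 953. Extended Euclid on (953, 182):
953 = 5*182 + 43
182 = 4*43 + 10
43 = 4*10 + 3
10 = 3*3 + 1
3 = 3*1 + 0
Back-substitute:
1 = 10 − 3·3
1 = −3·43 + 13·10
1 = 13·182 − 55·43
1 = −55·953 + 288·182
182⁻¹ ≡ 288 (mod 953), so k ≡ 288·125 ≡ 739 (mod 953).
x = 32 + 182·739 = 134530.

134530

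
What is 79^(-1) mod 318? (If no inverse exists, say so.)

Run Euclid on (318, 79):
318 = 4×79 + 2
79 = 39×2 + 1
2 = 2×1 + 0
Since gcd(79, 318) = 1, back-substitute to write 1 as a combination:
1 = 79 − 39·2
1 = −39·318 + 157·79
So 79·157 ≡ 1 (mod 318).

157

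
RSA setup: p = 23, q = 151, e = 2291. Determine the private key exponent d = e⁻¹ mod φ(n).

1511

φ(n) = (p−1)(q−1) = 22·150 = 3300.
Need d with 2291·d ≡ 1 (mod 3300). Apply the extended Euclidean algorithm:
3300 = 1*2291 + 1009
2291 = 2*1009 + 273
1009 = 3*273 + 190
273 = 1*190 + 83
190 = 2*83 + 24
83 = 3*24 + 11
24 = 2*11 + 2
11 = 5*2 + 1
2 = 2*1 + 0
Back-substitute:
1 = 11 − 5·2
1 = −5·24 + 11·11
1 = 11·83 − 38·24
1 = −38·190 + 87·83
1 = 87·273 − 125·190
1 = −125·1009 + 462·273
1 = 462·2291 − 1049·1009
1 = −1049·3300 + 1511·2291
So 2291·1511 ≡ 1 (mod 3300), hence d = 1511.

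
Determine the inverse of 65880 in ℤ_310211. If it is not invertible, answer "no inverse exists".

Apply the Euclidean algorithm to 310211 and 65880:
310211 = 4·65880 + 46691
65880 = 1·46691 + 19189
46691 = 2·19189 + 8313
19189 = 2·8313 + 2563
8313 = 3·2563 + 624
2563 = 4·624 + 67
624 = 9·67 + 21
67 = 3·21 + 4
21 = 5·4 + 1
4 = 4·1 + 0
gcd = 1, so the inverse exists. Back-substitute:
1 = 21 − 5·4
1 = −5·67 + 16·21
1 = 16·624 − 149·67
1 = −149·2563 + 612·624
1 = 612·8313 − 1985·2563
1 = −1985·19189 + 4582·8313
1 = 4582·46691 − 11149·19189
1 = −11149·65880 + 15731·46691
1 = 15731·310211 − 74073·65880
So 65880·(-74073) ≡ 1 (mod 310211), and -74073 ≡ 236138 (mod 310211).

236138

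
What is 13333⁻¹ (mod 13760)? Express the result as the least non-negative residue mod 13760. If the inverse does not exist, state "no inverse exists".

4157

Extended Euclidean algorithm:
13760 = 1*13333 + 427
13333 = 31*427 + 96
427 = 4*96 + 43
96 = 2*43 + 10
43 = 4*10 + 3
10 = 3*3 + 1
3 = 3*1 + 0
gcd = 1, so the inverse exists. Back-substitute:
1 = 10 − 3·3
1 = −3·43 + 13·10
1 = 13·96 − 29·43
1 = −29·427 + 129·96
1 = 129·13333 − 4028·427
1 = −4028·13760 + 4157·13333
So 13333·4157 ≡ 1 (mod 13760).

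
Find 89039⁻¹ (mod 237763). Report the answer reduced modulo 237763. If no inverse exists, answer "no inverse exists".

Run Euclid on (237763, 89039):
237763 = 2×89039 + 59685
89039 = 1×59685 + 29354
59685 = 2×29354 + 977
29354 = 30×977 + 44
977 = 22×44 + 9
44 = 4×9 + 8
9 = 1×8 + 1
8 = 8×1 + 0
Since gcd(89039, 237763) = 1, back-substitute to write 1 as a combination:
1 = 9 − 8
1 = −44 + 5·9
1 = 5·977 − 111·44
1 = −111·29354 + 3335·977
1 = 3335·59685 − 6781·29354
1 = −6781·89039 + 10116·59685
1 = 10116·237763 − 27013·89039
Hence 89039⁻¹ ≡ -27013 ≡ 210750 (mod 237763).

210750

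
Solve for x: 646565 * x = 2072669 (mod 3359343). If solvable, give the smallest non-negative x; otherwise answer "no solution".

3199018

First find gcd(646565, 3359343):
3359343 = 5×646565 + 126518
646565 = 5×126518 + 13975
126518 = 9×13975 + 743
13975 = 18×743 + 601
743 = 1×601 + 142
601 = 4×142 + 33
142 = 4×33 + 10
33 = 3×10 + 3
10 = 3×3 + 1
3 = 3×1 + 0
gcd = 1, so a unique solution mod 3359343 exists.
Back-substitute for the Bézout coefficients:
1 = 10 − 3·3
1 = −3·33 + 10·10
1 = 10·142 − 43·33
1 = −43·601 + 182·142
1 = 182·743 − 225·601
1 = −225·13975 + 4232·743
1 = 4232·126518 − 38313·13975
1 = −38313·646565 + 195797·126518
1 = 195797·3359343 − 1017298·646565
So 646565·(-1017298) ≡ 1 (mod 3359343), giving 646565⁻¹ ≡ 2342045.
x ≡ 646565⁻¹·2072669 ≡ 2342045·2072669 ≡ 3199018 (mod 3359343).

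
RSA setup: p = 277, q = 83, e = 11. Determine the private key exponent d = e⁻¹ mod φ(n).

φ(n) = (p−1)(q−1) = 276·82 = 22632.
Need d with 11·d ≡ 1 (mod 22632). Apply the extended Euclidean algorithm:
22632 = 2057*11 + 5
11 = 2*5 + 1
5 = 5*1 + 0
Back-substitute:
1 = 11 − 2·5
1 = −2·22632 + 4115·11
So 11·4115 ≡ 1 (mod 22632), hence d = 4115.

4115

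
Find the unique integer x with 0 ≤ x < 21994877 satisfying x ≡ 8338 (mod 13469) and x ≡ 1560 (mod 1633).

12871233

Write x = 8338 + 13469·k. Then 13469·k ≡ 1560 − 8338 ≡ 1387 (mod 1633).
Need 13469⁻¹ mod 1633. Extended Euclid on (1633, 405):
1633 = 4·405 + 13
405 = 31·13 + 2
13 = 6·2 + 1
2 = 2·1 + 0
Back-substitute:
1 = 13 − 6·2
1 = −6·405 + 187·13
1 = 187·1633 − 754·405
13469⁻¹ ≡ 879 (mod 1633), so k ≡ 879·1387 ≡ 955 (mod 1633).
x = 8338 + 13469·955 = 12871233.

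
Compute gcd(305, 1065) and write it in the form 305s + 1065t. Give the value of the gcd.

Repeated division:
1065 = 3×305 + 150
305 = 2×150 + 5
150 = 30×5 + 0
gcd(305, 1065) = 5.
Back-substituting:
5 = 305 − 2·150
5 = −2·1065 + 7·305
So 5 = (-2)·1065 + (7)·305.

5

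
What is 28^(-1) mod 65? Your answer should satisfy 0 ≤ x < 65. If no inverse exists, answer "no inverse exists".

Run Euclid on (65, 28):
65 = 2×28 + 9
28 = 3×9 + 1
9 = 9×1 + 0
Since gcd(28, 65) = 1, back-substitute to write 1 as a combination:
1 = 28 − 3·9
1 = −3·65 + 7·28
So 28·7 ≡ 1 (mod 65).

7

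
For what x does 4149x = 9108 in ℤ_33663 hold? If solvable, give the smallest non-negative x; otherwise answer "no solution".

First find gcd(4149, 33663):
33663 = 8×4149 + 471
4149 = 8×471 + 381
471 = 1×381 + 90
381 = 4×90 + 21
90 = 4×21 + 6
21 = 3×6 + 3
6 = 2×3 + 0
gcd = 3 and 3 | 9108, so solutions exist. Divide through by 3: 1383x ≡ 3036 (mod 11221).
Now find 1383⁻¹ mod 11221:
11221 = 8×1383 + 157
1383 = 8×157 + 127
157 = 1×127 + 30
127 = 4×30 + 7
30 = 4×7 + 2
7 = 3×2 + 1
2 = 2×1 + 0
Back-substitute:
1 = 7 − 3·2
1 = −3·30 + 13·7
1 = 13·127 − 55·30
1 = −55·157 + 68·127
1 = 68·1383 − 599·157
1 = −599·11221 + 4860·1383
So 1383⁻¹ ≡ 4860 (mod 11221).
Then x ≡ 4860·3036 ≡ 10566 (mod 11221); the smallest non-negative solution is x = 10566.

10566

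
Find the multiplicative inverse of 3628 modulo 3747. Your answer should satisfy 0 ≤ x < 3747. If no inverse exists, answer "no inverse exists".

1228

Extended Euclidean algorithm:
3747 = 1*3628 + 119
3628 = 30*119 + 58
119 = 2*58 + 3
58 = 19*3 + 1
3 = 3*1 + 0
Since gcd(3628, 3747) = 1, back-substitute to write 1 as a combination:
1 = 58 − 19·3
1 = −19·119 + 39·58
1 = 39·3628 − 1189·119
1 = −1189·3747 + 1228·3628
So 3628·1228 ≡ 1 (mod 3747).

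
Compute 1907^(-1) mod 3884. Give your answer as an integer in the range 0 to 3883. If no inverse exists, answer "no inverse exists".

Apply the Euclidean algorithm to 3884 and 1907:
3884 = 2×1907 + 70
1907 = 27×70 + 17
70 = 4×17 + 2
17 = 8×2 + 1
2 = 2×1 + 0
Since gcd(1907, 3884) = 1, back-substitute to write 1 as a combination:
1 = 17 − 8·2
1 = −8·70 + 33·17
1 = 33·1907 − 899·70
1 = −899·3884 + 1831·1907
So 1907·1831 ≡ 1 (mod 3884).

1831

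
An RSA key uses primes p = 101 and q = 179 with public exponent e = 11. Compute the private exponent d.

8091

φ(n) = (p−1)(q−1) = 100·178 = 17800.
Need d with 11·d ≡ 1 (mod 17800). Apply the extended Euclidean algorithm:
17800 = 1618·11 + 2
11 = 5·2 + 1
2 = 2·1 + 0
Back-substitute:
1 = 11 − 5·2
1 = −5·17800 + 8091·11
So 11·8091 ≡ 1 (mod 17800), hence d = 8091.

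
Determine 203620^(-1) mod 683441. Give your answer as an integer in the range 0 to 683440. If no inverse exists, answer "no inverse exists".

140095

gcd(683441, 203620) by repeated division:
683441 = 3*203620 + 72581
203620 = 2*72581 + 58458
72581 = 1*58458 + 14123
58458 = 4*14123 + 1966
14123 = 7*1966 + 361
1966 = 5*361 + 161
361 = 2*161 + 39
161 = 4*39 + 5
39 = 7*5 + 4
5 = 1*4 + 1
4 = 4*1 + 0
The gcd is 1. Working backward:
1 = 5 − 4
1 = −39 + 8·5
1 = 8·161 − 33·39
1 = −33·361 + 74·161
1 = 74·1966 − 403·361
1 = −403·14123 + 2895·1966
1 = 2895·58458 − 11983·14123
1 = −11983·72581 + 14878·58458
1 = 14878·203620 − 41739·72581
1 = −41739·683441 + 140095·203620
So 203620·140095 ≡ 1 (mod 683441).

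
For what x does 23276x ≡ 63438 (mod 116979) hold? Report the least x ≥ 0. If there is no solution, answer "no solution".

97311

First find gcd(23276, 116979):
116979 = 5×23276 + 599
23276 = 38×599 + 514
599 = 1×514 + 85
514 = 6×85 + 4
85 = 21×4 + 1
4 = 4×1 + 0
gcd = 1, so a unique solution mod 116979 exists.
Back-substitute for the Bézout coefficients:
1 = 85 − 21·4
1 = −21·514 + 127·85
1 = 127·599 − 148·514
1 = −148·23276 + 5751·599
1 = 5751·116979 − 28903·23276
So 23276·(-28903) ≡ 1 (mod 116979), giving 23276⁻¹ ≡ 88076.
x ≡ 23276⁻¹·63438 ≡ 88076·63438 ≡ 97311 (mod 116979).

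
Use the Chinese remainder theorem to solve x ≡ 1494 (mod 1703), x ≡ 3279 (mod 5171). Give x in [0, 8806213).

Write x = 1494 + 1703·k. Then 1703·k ≡ 3279 − 1494 ≡ 1785 (mod 5171).
Need 1703⁻¹ mod 5171. Extended Euclid on (5171, 1703):
5171 = 3*1703 + 62
1703 = 27*62 + 29
62 = 2*29 + 4
29 = 7*4 + 1
4 = 4*1 + 0
Back-substitute:
1 = 29 − 7·4
1 = −7·62 + 15·29
1 = 15·1703 − 412·62
1 = −412·5171 + 1251·1703
1703⁻¹ ≡ 1251 (mod 5171), so k ≡ 1251·1785 ≡ 4334 (mod 5171).
x = 1494 + 1703·4334 = 7382296.

7382296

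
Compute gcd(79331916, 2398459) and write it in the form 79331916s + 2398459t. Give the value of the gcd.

1

Euclidean algorithm:
79331916 = 33·2398459 + 182769
2398459 = 13·182769 + 22462
182769 = 8·22462 + 3073
22462 = 7·3073 + 951
3073 = 3·951 + 220
951 = 4·220 + 71
220 = 3·71 + 7
71 = 10·7 + 1
7 = 7·1 + 0
gcd(79331916, 2398459) = 1.
Working backward:
1 = 71 − 10·7
1 = −10·220 + 31·71
1 = 31·951 − 134·220
1 = −134·3073 + 433·951
1 = 433·22462 − 3165·3073
1 = −3165·182769 + 25753·22462
1 = 25753·2398459 − 337954·182769
1 = −337954·79331916 + 11178235·2398459
So 1 = (-337954)·79331916 + (11178235)·2398459.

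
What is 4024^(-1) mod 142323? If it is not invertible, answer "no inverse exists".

Apply the Euclidean algorithm to 142323 and 4024:
142323 = 35*4024 + 1483
4024 = 2*1483 + 1058
1483 = 1*1058 + 425
1058 = 2*425 + 208
425 = 2*208 + 9
208 = 23*9 + 1
9 = 9*1 + 0
The gcd is 1. Working backward:
1 = 208 − 23·9
1 = −23·425 + 47·208
1 = 47·1058 − 117·425
1 = −117·1483 + 164·1058
1 = 164·4024 − 445·1483
1 = −445·142323 + 15739·4024
So 4024·15739 ≡ 1 (mod 142323).

15739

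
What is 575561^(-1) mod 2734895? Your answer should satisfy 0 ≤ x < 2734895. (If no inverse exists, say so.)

Run Euclid on (2734895, 575561):
2734895 = 4·575561 + 432651
575561 = 1·432651 + 142910
432651 = 3·142910 + 3921
142910 = 36·3921 + 1754
3921 = 2·1754 + 413
1754 = 4·413 + 102
413 = 4·102 + 5
102 = 20·5 + 2
5 = 2·2 + 1
2 = 2·1 + 0
Since gcd(575561, 2734895) = 1, back-substitute to write 1 as a combination:
1 = 5 − 2·2
1 = −2·102 + 41·5
1 = 41·413 − 166·102
1 = −166·1754 + 705·413
1 = 705·3921 − 1576·1754
1 = −1576·142910 + 57441·3921
1 = 57441·432651 − 173899·142910
1 = −173899·575561 + 231340·432651
1 = 231340·2734895 − 1099259·575561
So 575561·(-1099259) ≡ 1 (mod 2734895), and -1099259 ≡ 1635636 (mod 2734895).

1635636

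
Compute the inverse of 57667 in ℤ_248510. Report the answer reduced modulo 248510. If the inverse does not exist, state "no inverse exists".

gcd(248510, 57667) by repeated division:
248510 = 4*57667 + 17842
57667 = 3*17842 + 4141
17842 = 4*4141 + 1278
4141 = 3*1278 + 307
1278 = 4*307 + 50
307 = 6*50 + 7
50 = 7*7 + 1
7 = 7*1 + 0
gcd = 1, so the inverse exists. Back-substitute:
1 = 50 − 7·7
1 = −7·307 + 43·50
1 = 43·1278 − 179·307
1 = −179·4141 + 580·1278
1 = 580·17842 − 2499·4141
1 = −2499·57667 + 8077·17842
1 = 8077·248510 − 34807·57667
Hence 57667⁻¹ ≡ -34807 ≡ 213703 (mod 248510).

213703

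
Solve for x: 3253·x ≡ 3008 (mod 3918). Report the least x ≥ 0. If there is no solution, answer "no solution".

First find gcd(3253, 3918):
3918 = 1·3253 + 665
3253 = 4·665 + 593
665 = 1·593 + 72
593 = 8·72 + 17
72 = 4·17 + 4
17 = 4·4 + 1
4 = 4·1 + 0
gcd = 1, so a unique solution mod 3918 exists.
Back-substitute for the Bézout coefficients:
1 = 17 − 4·4
1 = −4·72 + 17·17
1 = 17·593 − 140·72
1 = −140·665 + 157·593
1 = 157·3253 − 768·665
1 = −768·3918 + 925·3253
So 3253·(925) ≡ 1 (mod 3918), giving 3253⁻¹ ≡ 925.
x ≡ 3253⁻¹·3008 ≡ 925·3008 ≡ 620 (mod 3918).

620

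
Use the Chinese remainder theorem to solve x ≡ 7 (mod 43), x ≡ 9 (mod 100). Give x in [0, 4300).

Write x = 7 + 43·k. Then 43·k ≡ 9 − 7 ≡ 2 (mod 100).
Need 43⁻¹ mod 100. Extended Euclid on (100, 43):
100 = 2·43 + 14
43 = 3·14 + 1
14 = 14·1 + 0
Back-substitute:
1 = 43 − 3·14
1 = −3·100 + 7·43
43⁻¹ ≡ 7 (mod 100), so k ≡ 7·2 ≡ 14 (mod 100).
x = 7 + 43·14 = 609.

609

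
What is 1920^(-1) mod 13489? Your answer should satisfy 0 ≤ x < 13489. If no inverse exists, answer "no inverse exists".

gcd(13489, 1920) by repeated division:
13489 = 7·1920 + 49
1920 = 39·49 + 9
49 = 5·9 + 4
9 = 2·4 + 1
4 = 4·1 + 0
The gcd is 1. Working backward:
1 = 9 − 2·4
1 = −2·49 + 11·9
1 = 11·1920 − 431·49
1 = −431·13489 + 3028·1920
So 1920·3028 ≡ 1 (mod 13489).

3028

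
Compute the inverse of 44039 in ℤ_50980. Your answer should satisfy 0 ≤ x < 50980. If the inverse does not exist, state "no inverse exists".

Run Euclid on (50980, 44039):
50980 = 1×44039 + 6941
44039 = 6×6941 + 2393
6941 = 2×2393 + 2155
2393 = 1×2155 + 238
2155 = 9×238 + 13
238 = 18×13 + 4
13 = 3×4 + 1
4 = 4×1 + 0
Since gcd(44039, 50980) = 1, back-substitute to write 1 as a combination:
1 = 13 − 3·4
1 = −3·238 + 55·13
1 = 55·2155 − 498·238
1 = −498·2393 + 553·2155
1 = 553·6941 − 1604·2393
1 = −1604·44039 + 10177·6941
1 = 10177·50980 − 11781·44039
Hence 44039⁻¹ ≡ -11781 ≡ 39199 (mod 50980).

39199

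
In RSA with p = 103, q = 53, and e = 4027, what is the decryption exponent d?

φ(n) = (p−1)(q−1) = 102·52 = 5304.
Need d with 4027·d ≡ 1 (mod 5304). Apply the extended Euclidean algorithm:
5304 = 1×4027 + 1277
4027 = 3×1277 + 196
1277 = 6×196 + 101
196 = 1×101 + 95
101 = 1×95 + 6
95 = 15×6 + 5
6 = 1×5 + 1
5 = 5×1 + 0
Back-substitute:
1 = 6 − 5
1 = −95 + 16·6
1 = 16·101 − 17·95
1 = −17·196 + 33·101
1 = 33·1277 − 215·196
1 = −215·4027 + 678·1277
1 = 678·5304 − 893·4027
So 4027·(-893) ≡ 1 (mod 5304), hence d ≡ -893 ≡ 4411 (mod 5304).

4411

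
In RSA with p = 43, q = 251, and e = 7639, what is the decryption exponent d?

φ(n) = (p−1)(q−1) = 42·250 = 10500.
Need d with 7639·d ≡ 1 (mod 10500). Apply the extended Euclidean algorithm:
10500 = 1×7639 + 2861
7639 = 2×2861 + 1917
2861 = 1×1917 + 944
1917 = 2×944 + 29
944 = 32×29 + 16
29 = 1×16 + 13
16 = 1×13 + 3
13 = 4×3 + 1
3 = 3×1 + 0
Back-substitute:
1 = 13 − 4·3
1 = −4·16 + 5·13
1 = 5·29 − 9·16
1 = −9·944 + 293·29
1 = 293·1917 − 595·944
1 = −595·2861 + 888·1917
1 = 888·7639 − 2371·2861
1 = −2371·10500 + 3259·7639
So 7639·3259 ≡ 1 (mod 10500), hence d = 3259.

3259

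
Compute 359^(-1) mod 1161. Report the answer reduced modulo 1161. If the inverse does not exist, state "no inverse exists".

Extended Euclidean algorithm:
1161 = 3·359 + 84
359 = 4·84 + 23
84 = 3·23 + 15
23 = 1·15 + 8
15 = 1·8 + 7
8 = 1·7 + 1
7 = 7·1 + 0
gcd = 1, so the inverse exists. Back-substitute:
1 = 8 − 7
1 = −15 + 2·8
1 = 2·23 − 3·15
1 = −3·84 + 11·23
1 = 11·359 − 47·84
1 = −47·1161 + 152·359
So 359·152 ≡ 1 (mod 1161).

152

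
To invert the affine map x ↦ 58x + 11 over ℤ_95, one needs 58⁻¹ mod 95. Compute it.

77

Apply the Euclidean algorithm to 95 and 58:
95 = 1*58 + 37
58 = 1*37 + 21
37 = 1*21 + 16
21 = 1*16 + 5
16 = 3*5 + 1
5 = 5*1 + 0
Since gcd(58, 95) = 1, back-substitute to write 1 as a combination:
1 = 16 − 3·5
1 = −3·21 + 4·16
1 = 4·37 − 7·21
1 = −7·58 + 11·37
1 = 11·95 − 18·58
Hence 58⁻¹ ≡ -18 ≡ 77 (mod 95).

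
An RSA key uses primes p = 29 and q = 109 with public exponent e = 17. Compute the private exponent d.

φ(n) = (p−1)(q−1) = 28·108 = 3024.
Need d with 17·d ≡ 1 (mod 3024). Apply the extended Euclidean algorithm:
3024 = 177*17 + 15
17 = 1*15 + 2
15 = 7*2 + 1
2 = 2*1 + 0
Back-substitute:
1 = 15 − 7·2
1 = −7·17 + 8·15
1 = 8·3024 − 1423·17
So 17·(-1423) ≡ 1 (mod 3024), hence d ≡ -1423 ≡ 1601 (mod 3024).

1601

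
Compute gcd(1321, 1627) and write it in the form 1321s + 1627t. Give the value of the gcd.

1

Repeated division:
1627 = 1×1321 + 306
1321 = 4×306 + 97
306 = 3×97 + 15
97 = 6×15 + 7
15 = 2×7 + 1
7 = 7×1 + 0
gcd(1321, 1627) = 1.
Back-substituting:
1 = 15 − 2·7
1 = −2·97 + 13·15
1 = 13·306 − 41·97
1 = −41·1321 + 177·306
1 = 177·1627 − 218·1321
So 1 = (177)·1627 + (-218)·1321.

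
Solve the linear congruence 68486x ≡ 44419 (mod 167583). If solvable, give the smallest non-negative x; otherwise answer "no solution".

80846

First find gcd(68486, 167583):
167583 = 2×68486 + 30611
68486 = 2×30611 + 7264
30611 = 4×7264 + 1555
7264 = 4×1555 + 1044
1555 = 1×1044 + 511
1044 = 2×511 + 22
511 = 23×22 + 5
22 = 4×5 + 2
5 = 2×2 + 1
2 = 2×1 + 0
gcd = 1, so a unique solution mod 167583 exists.
Back-substitute for the Bézout coefficients:
1 = 5 − 2·2
1 = −2·22 + 9·5
1 = 9·511 − 209·22
1 = −209·1044 + 427·511
1 = 427·1555 − 636·1044
1 = −636·7264 + 2971·1555
1 = 2971·30611 − 12520·7264
1 = −12520·68486 + 28011·30611
1 = 28011·167583 − 68542·68486
So 68486·(-68542) ≡ 1 (mod 167583), giving 68486⁻¹ ≡ 99041.
x ≡ 68486⁻¹·44419 ≡ 99041·44419 ≡ 80846 (mod 167583).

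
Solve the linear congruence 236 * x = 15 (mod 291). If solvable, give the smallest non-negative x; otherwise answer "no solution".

132

First find gcd(236, 291):
291 = 1·236 + 55
236 = 4·55 + 16
55 = 3·16 + 7
16 = 2·7 + 2
7 = 3·2 + 1
2 = 2·1 + 0
gcd = 1, so a unique solution mod 291 exists.
Back-substitute for the Bézout coefficients:
1 = 7 − 3·2
1 = −3·16 + 7·7
1 = 7·55 − 24·16
1 = −24·236 + 103·55
1 = 103·291 − 127·236
So 236·(-127) ≡ 1 (mod 291), giving 236⁻¹ ≡ 164.
x ≡ 236⁻¹·15 ≡ 164·15 ≡ 132 (mod 291).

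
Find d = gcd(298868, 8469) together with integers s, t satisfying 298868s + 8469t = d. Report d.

1

Apply Euclid's algorithm to 298868 and 8469:
298868 = 35×8469 + 2453
8469 = 3×2453 + 1110
2453 = 2×1110 + 233
1110 = 4×233 + 178
233 = 1×178 + 55
178 = 3×55 + 13
55 = 4×13 + 3
13 = 4×3 + 1
3 = 3×1 + 0
gcd(298868, 8469) = 1.
Express as a combination:
1 = 13 − 4·3
1 = −4·55 + 17·13
1 = 17·178 − 55·55
1 = −55·233 + 72·178
1 = 72·1110 − 343·233
1 = −343·2453 + 758·1110
1 = 758·8469 − 2617·2453
1 = −2617·298868 + 92353·8469
So 1 = (-2617)·298868 + (92353)·8469.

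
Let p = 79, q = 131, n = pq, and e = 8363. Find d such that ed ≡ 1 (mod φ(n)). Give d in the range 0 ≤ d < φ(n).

φ(n) = (p−1)(q−1) = 78·130 = 10140.
Need d with 8363·d ≡ 1 (mod 10140). Apply the extended Euclidean algorithm:
10140 = 1×8363 + 1777
8363 = 4×1777 + 1255
1777 = 1×1255 + 522
1255 = 2×522 + 211
522 = 2×211 + 100
211 = 2×100 + 11
100 = 9×11 + 1
11 = 11×1 + 0
Back-substitute:
1 = 100 − 9·11
1 = −9·211 + 19·100
1 = 19·522 − 47·211
1 = −47·1255 + 113·522
1 = 113·1777 − 160·1255
1 = −160·8363 + 753·1777
1 = 753·10140 − 913·8363
So 8363·(-913) ≡ 1 (mod 10140), hence d ≡ -913 ≡ 9227 (mod 10140).

9227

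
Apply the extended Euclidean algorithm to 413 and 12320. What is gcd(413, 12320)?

7

Apply Euclid's algorithm to 12320 and 413:
12320 = 29·413 + 343
413 = 1·343 + 70
343 = 4·70 + 63
70 = 1·63 + 7
63 = 9·7 + 0
gcd(413, 12320) = 7.
Back-substituting:
7 = 70 − 63
7 = −343 + 5·70
7 = 5·413 − 6·343
7 = −6·12320 + 179·413
So 7 = (-6)·12320 + (179)·413.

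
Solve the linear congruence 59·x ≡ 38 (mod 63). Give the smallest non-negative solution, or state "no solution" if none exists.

First find gcd(59, 63):
63 = 1×59 + 4
59 = 14×4 + 3
4 = 1×3 + 1
3 = 3×1 + 0
gcd = 1, so a unique solution mod 63 exists.
Back-substitute for the Bézout coefficients:
1 = 4 − 3
1 = −59 + 15·4
1 = 15·63 − 16·59
So 59·(-16) ≡ 1 (mod 63), giving 59⁻¹ ≡ 47.
x ≡ 59⁻¹·38 ≡ 47·38 ≡ 22 (mod 63).

22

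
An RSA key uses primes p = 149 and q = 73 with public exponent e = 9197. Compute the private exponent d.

φ(n) = (p−1)(q−1) = 148·72 = 10656.
Need d with 9197·d ≡ 1 (mod 10656). Apply the extended Euclidean algorithm:
10656 = 1·9197 + 1459
9197 = 6·1459 + 443
1459 = 3·443 + 130
443 = 3·130 + 53
130 = 2·53 + 24
53 = 2·24 + 5
24 = 4·5 + 4
5 = 1·4 + 1
4 = 4·1 + 0
Back-substitute:
1 = 5 − 4
1 = −24 + 5·5
1 = 5·53 − 11·24
1 = −11·130 + 27·53
1 = 27·443 − 92·130
1 = −92·1459 + 303·443
1 = 303·9197 − 1910·1459
1 = −1910·10656 + 2213·9197
So 9197·2213 ≡ 1 (mod 10656), hence d = 2213.

2213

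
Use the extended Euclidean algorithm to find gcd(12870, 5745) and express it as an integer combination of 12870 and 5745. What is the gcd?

Apply Euclid's algorithm to 12870 and 5745:
12870 = 2·5745 + 1380
5745 = 4·1380 + 225
1380 = 6·225 + 30
225 = 7·30 + 15
30 = 2·15 + 0
gcd(12870, 5745) = 15.
Working backward:
15 = 225 − 7·30
15 = −7·1380 + 43·225
15 = 43·5745 − 179·1380
15 = −179·12870 + 401·5745
So 15 = (-179)·12870 + (401)·5745.

15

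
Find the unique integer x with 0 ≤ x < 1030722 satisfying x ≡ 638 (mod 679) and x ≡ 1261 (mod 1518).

Write x = 638 + 679·k. Then 679·k ≡ 1261 − 638 ≡ 623 (mod 1518).
Need 679⁻¹ mod 1518. Extended Euclid on (1518, 679):
1518 = 2·679 + 160
679 = 4·160 + 39
160 = 4·39 + 4
39 = 9·4 + 3
4 = 1·3 + 1
3 = 3·1 + 0
Back-substitute:
1 = 4 − 3
1 = −39 + 10·4
1 = 10·160 − 41·39
1 = −41·679 + 174·160
1 = 174·1518 − 389·679
679⁻¹ ≡ 1129 (mod 1518), so k ≡ 1129·623 ≡ 533 (mod 1518).
x = 638 + 679·533 = 362545.

362545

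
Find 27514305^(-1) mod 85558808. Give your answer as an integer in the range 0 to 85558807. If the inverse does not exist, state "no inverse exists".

66277265

gcd(85558808, 27514305) by repeated division:
85558808 = 3×27514305 + 3015893
27514305 = 9×3015893 + 371268
3015893 = 8×371268 + 45749
371268 = 8×45749 + 5276
45749 = 8×5276 + 3541
5276 = 1×3541 + 1735
3541 = 2×1735 + 71
1735 = 24×71 + 31
71 = 2×31 + 9
31 = 3×9 + 4
9 = 2×4 + 1
4 = 4×1 + 0
The gcd is 1. Working backward:
1 = 9 − 2·4
1 = −2·31 + 7·9
1 = 7·71 − 16·31
1 = −16·1735 + 391·71
1 = 391·3541 − 798·1735
1 = −798·5276 + 1189·3541
1 = 1189·45749 − 10310·5276
1 = −10310·371268 + 83669·45749
1 = 83669·3015893 − 679662·371268
1 = −679662·27514305 + 6200627·3015893
1 = 6200627·85558808 − 19281543·27514305
Thus 27514305·(-19281543) ≡ 1 (mod 85558808); reducing, -19281543 mod 85558808 = 66277265.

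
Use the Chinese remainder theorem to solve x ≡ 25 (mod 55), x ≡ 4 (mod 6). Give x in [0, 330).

190

Write x = 25 + 55·k. Then 55·k ≡ 4 − 25 ≡ 3 (mod 6).
Need 55⁻¹ mod 6. Extended Euclid on (6, 1):
6 = 6×1 + 0
55⁻¹ ≡ 1 (mod 6), so k ≡ 1·3 ≡ 3 (mod 6).
x = 25 + 55·3 = 190.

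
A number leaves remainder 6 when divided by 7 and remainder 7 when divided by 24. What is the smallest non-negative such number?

55

Write x = 6 + 7·k. Then 7·k ≡ 7 − 6 ≡ 1 (mod 24).
Need 7⁻¹ mod 24. Extended Euclid on (24, 7):
24 = 3×7 + 3
7 = 2×3 + 1
3 = 3×1 + 0
Back-substitute:
1 = 7 − 2·3
1 = −2·24 + 7·7
7⁻¹ ≡ 7 (mod 24), so k ≡ 7·1 ≡ 7 (mod 24).
x = 6 + 7·7 = 55.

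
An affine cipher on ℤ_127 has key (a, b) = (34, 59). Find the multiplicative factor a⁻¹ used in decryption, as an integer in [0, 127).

Extended Euclidean algorithm:
127 = 3×34 + 25
34 = 1×25 + 9
25 = 2×9 + 7
9 = 1×7 + 2
7 = 3×2 + 1
2 = 2×1 + 0
Since gcd(34, 127) = 1, back-substitute to write 1 as a combination:
1 = 7 − 3·2
1 = −3·9 + 4·7
1 = 4·25 − 11·9
1 = −11·34 + 15·25
1 = 15·127 − 56·34
Thus 34·(-56) ≡ 1 (mod 127); reducing, -56 mod 127 = 71.

71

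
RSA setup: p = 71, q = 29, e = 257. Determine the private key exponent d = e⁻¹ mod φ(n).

φ(n) = (p−1)(q−1) = 70·28 = 1960.
Need d with 257·d ≡ 1 (mod 1960). Apply the extended Euclidean algorithm:
1960 = 7·257 + 161
257 = 1·161 + 96
161 = 1·96 + 65
96 = 1·65 + 31
65 = 2·31 + 3
31 = 10·3 + 1
3 = 3·1 + 0
Back-substitute:
1 = 31 − 10·3
1 = −10·65 + 21·31
1 = 21·96 − 31·65
1 = −31·161 + 52·96
1 = 52·257 − 83·161
1 = −83·1960 + 633·257
So 257·633 ≡ 1 (mod 1960), hence d = 633.

633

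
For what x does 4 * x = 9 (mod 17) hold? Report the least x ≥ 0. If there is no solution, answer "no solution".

15

First find gcd(4, 17):
17 = 4*4 + 1
4 = 4*1 + 0
gcd = 1, so a unique solution mod 17 exists.
Back-substitute for the Bézout coefficients:
1 = 17 − 4·4
So 4·(-4) ≡ 1 (mod 17), giving 4⁻¹ ≡ 13.
x ≡ 4⁻¹·9 ≡ 13·9 ≡ 15 (mod 17).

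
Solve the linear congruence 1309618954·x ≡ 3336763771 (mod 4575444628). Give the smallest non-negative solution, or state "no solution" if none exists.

gcd(1309618954, 4575444628):
4575444628 = 3*1309618954 + 646587766
1309618954 = 2*646587766 + 16443422
646587766 = 39*16443422 + 5294308
16443422 = 3*5294308 + 560498
5294308 = 9*560498 + 249826
560498 = 2*249826 + 60846
249826 = 4*60846 + 6442
60846 = 9*6442 + 2868
6442 = 2*2868 + 706
2868 = 4*706 + 44
706 = 16*44 + 2
44 = 22*2 + 0
gcd = 2, but 2 ∤ 3336763771, so the congruence has no solution.

no solution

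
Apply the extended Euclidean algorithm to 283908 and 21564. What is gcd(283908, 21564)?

Euclidean algorithm:
283908 = 13·21564 + 3576
21564 = 6·3576 + 108
3576 = 33·108 + 12
108 = 9·12 + 0
gcd(283908, 21564) = 12.
Express as a combination:
12 = 3576 − 33·108
12 = −33·21564 + 199·3576
12 = 199·283908 − 2620·21564
So 12 = (199)·283908 + (-2620)·21564.

12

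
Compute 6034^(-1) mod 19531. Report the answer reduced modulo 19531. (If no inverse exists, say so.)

Run Euclid on (19531, 6034):
19531 = 3×6034 + 1429
6034 = 4×1429 + 318
1429 = 4×318 + 157
318 = 2×157 + 4
157 = 39×4 + 1
4 = 4×1 + 0
The gcd is 1. Working backward:
1 = 157 − 39·4
1 = −39·318 + 79·157
1 = 79·1429 − 355·318
1 = −355·6034 + 1499·1429
1 = 1499·19531 − 4852·6034
Thus 6034·(-4852) ≡ 1 (mod 19531); reducing, -4852 mod 19531 = 14679.

14679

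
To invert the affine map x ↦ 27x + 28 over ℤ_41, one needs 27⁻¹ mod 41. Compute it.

38

Run Euclid on (41, 27):
41 = 1·27 + 14
27 = 1·14 + 13
14 = 1·13 + 1
13 = 13·1 + 0
Since gcd(27, 41) = 1, back-substitute to write 1 as a combination:
1 = 14 − 13
1 = −27 + 2·14
1 = 2·41 − 3·27
Hence 27⁻¹ ≡ -3 ≡ 38 (mod 41).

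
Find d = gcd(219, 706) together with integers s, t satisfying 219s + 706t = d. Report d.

1

Apply Euclid's algorithm to 706 and 219:
706 = 3×219 + 49
219 = 4×49 + 23
49 = 2×23 + 3
23 = 7×3 + 2
3 = 1×2 + 1
2 = 2×1 + 0
gcd(219, 706) = 1.
Working backward:
1 = 3 − 2
1 = −23 + 8·3
1 = 8·49 − 17·23
1 = −17·219 + 76·49
1 = 76·706 − 245·219
So 1 = (76)·706 + (-245)·219.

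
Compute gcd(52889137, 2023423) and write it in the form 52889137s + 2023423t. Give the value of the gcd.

1

Apply Euclid's algorithm to 52889137 and 2023423:
52889137 = 26*2023423 + 280139
2023423 = 7*280139 + 62450
280139 = 4*62450 + 30339
62450 = 2*30339 + 1772
30339 = 17*1772 + 215
1772 = 8*215 + 52
215 = 4*52 + 7
52 = 7*7 + 3
7 = 2*3 + 1
3 = 3*1 + 0
gcd(52889137, 2023423) = 1.
Express as a combination:
1 = 7 − 2·3
1 = −2·52 + 15·7
1 = 15·215 − 62·52
1 = −62·1772 + 511·215
1 = 511·30339 − 8749·1772
1 = −8749·62450 + 18009·30339
1 = 18009·280139 − 80785·62450
1 = −80785·2023423 + 583504·280139
1 = 583504·52889137 − 15251889·2023423
So 1 = (583504)·52889137 + (-15251889)·2023423.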